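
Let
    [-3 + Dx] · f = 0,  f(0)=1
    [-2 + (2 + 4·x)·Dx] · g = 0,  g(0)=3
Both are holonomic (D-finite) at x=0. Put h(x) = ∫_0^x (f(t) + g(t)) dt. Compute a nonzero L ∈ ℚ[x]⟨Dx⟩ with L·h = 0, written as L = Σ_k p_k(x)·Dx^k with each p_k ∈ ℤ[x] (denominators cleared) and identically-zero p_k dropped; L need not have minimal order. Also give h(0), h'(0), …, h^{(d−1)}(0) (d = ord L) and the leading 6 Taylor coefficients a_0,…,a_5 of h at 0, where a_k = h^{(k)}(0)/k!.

f: a_k = 1, 3, 9/2, 9/2, 27/8, 81/40, …
g: a_k = 3, 3, -3/2, 3/2, -15/8, 21/8, …
L₀ := lclm(L_f,L_g); ord L₀ ≤ 1+1.
Integrate: L := L₀·Dx.
L = (12 + 18·x)·Dx + (-10 - 36·x - 36·x^2)·Dx^2 + (2 + 10·x + 12·x^2)·Dx^3  (order 3).
h: a_k = 0, 4, 3, 1, 3/2, 3/10, …
ICs: h(0) = 0, h′(0) = 4, h′′(0) = 6.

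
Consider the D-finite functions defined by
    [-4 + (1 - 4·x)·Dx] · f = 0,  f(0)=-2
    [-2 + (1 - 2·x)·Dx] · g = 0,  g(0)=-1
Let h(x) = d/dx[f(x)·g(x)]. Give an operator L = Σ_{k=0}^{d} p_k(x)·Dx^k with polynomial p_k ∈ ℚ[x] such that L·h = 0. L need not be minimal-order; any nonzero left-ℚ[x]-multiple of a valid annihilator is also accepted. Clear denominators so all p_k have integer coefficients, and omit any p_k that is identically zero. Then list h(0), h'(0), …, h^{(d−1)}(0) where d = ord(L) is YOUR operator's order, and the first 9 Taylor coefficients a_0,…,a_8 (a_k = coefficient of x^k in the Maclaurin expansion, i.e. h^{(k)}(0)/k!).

f: a_k = -2, -8, -32, -128, -512, -2048, -8192, -32768, -131072, …
g: a_k = -1, -2, -4, -8, -16, -32, -64, -128, -256, …
f·g: L₀ = L_f ⊗_s L_g, ord ≤ 1·1.
h₀' ⇒ L via d/dx closure of L₀.
L = (28 - 144·x + 192·x^2) + (-3 + 26·x - 72·x^2 + 64·x^3)·Dx  (order 1).
h: a_k = 12, 112, 720, 3968, 20160, 97536, 456960, 2093056, 9427968, …
ICs: h(0) = 12.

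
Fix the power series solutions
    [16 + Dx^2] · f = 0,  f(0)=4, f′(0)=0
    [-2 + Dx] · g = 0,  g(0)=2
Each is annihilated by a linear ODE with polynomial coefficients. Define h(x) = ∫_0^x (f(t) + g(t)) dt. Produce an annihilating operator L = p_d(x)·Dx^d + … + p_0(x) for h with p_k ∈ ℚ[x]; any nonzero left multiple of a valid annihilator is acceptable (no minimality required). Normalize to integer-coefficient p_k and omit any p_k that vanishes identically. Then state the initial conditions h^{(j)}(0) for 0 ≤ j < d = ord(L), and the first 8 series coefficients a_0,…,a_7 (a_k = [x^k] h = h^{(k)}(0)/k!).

L = -32·Dx + 16·Dx^2 - 2·Dx^3 + Dx^4  (order 4).
h: a_k = 0, 6, 2, -28/3, 2/3, 44/5, 4/45, -1016/315, …
ICs: h(0) = 0, h′(0) = 6, h′′(0) = 4, h′′′(0) = -56.

f: a_k = 4, 0, -32, 0, 128/3, 0, -1024/45, 0, …
g: a_k = 2, 4, 4, 8/3, 4/3, 8/15, 8/45, 16/315, …
Sum ⇒ L₀ = lclm(L_f,L_g) in ℚ(x)⟨Dx⟩.
∫: right-multiply L₀ by Dx.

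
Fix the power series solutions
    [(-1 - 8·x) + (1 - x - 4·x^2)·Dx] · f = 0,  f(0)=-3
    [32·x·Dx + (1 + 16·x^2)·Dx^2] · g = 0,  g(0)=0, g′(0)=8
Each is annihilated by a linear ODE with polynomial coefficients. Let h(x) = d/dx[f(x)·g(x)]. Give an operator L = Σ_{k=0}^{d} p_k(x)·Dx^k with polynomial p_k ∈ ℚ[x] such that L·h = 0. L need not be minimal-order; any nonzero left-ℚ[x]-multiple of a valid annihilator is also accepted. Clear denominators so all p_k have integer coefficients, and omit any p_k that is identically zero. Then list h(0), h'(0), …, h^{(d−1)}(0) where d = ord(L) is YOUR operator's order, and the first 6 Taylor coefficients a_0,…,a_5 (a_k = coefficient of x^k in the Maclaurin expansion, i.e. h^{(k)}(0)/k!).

L = (-16 + 3072·x^2 + 6144·x^3 + 36864·x^4) + (7 + 64·x + 48·x^2 + 256·x^3 + 6144·x^4 + 24576·x^5)·Dx + (-1 - 3·x - 56·x^2 + 16·x^3 - 448·x^4 + 1024·x^5 + 3072·x^6)·Dx^2  (order 2).
h: a_k = -24, -48, 24, -352, -6424, -49104/5, …
ICs: h(0) = -24, h′(0) = -48.

f: a_k = -3, -3, -15, -27, -87, -195, …
g: a_k = 0, 8, 0, -128/3, 0, 2048/5, …
h₀=f·g: eliminate ⇒ L₀, order ≤ 1·2.
Derive L from L₀ (diff closure).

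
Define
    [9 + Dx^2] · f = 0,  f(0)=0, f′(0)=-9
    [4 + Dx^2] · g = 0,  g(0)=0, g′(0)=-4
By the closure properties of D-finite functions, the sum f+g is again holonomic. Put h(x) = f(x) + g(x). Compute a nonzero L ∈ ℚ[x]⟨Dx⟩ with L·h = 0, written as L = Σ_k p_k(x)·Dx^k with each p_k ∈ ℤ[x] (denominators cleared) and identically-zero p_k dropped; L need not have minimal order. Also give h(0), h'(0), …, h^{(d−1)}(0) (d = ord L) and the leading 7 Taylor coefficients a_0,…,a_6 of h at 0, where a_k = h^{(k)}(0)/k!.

L = 36 + 13·Dx^2 + Dx^4  (order 4).
h: a_k = 0, -13, 0, 97/6, 0, -793/120, 0, …
ICs: h(0) = 0, h′(0) = -13, h′′(0) = 0, h′′′(0) = 97.

f: a_k = 0, -9, 0, 27/2, 0, -243/40, 0, …
g: a_k = 0, -4, 0, 8/3, 0, -8/15, 0, …
h₀=f+g: left-lcm gives L₀, ord ≤ 4.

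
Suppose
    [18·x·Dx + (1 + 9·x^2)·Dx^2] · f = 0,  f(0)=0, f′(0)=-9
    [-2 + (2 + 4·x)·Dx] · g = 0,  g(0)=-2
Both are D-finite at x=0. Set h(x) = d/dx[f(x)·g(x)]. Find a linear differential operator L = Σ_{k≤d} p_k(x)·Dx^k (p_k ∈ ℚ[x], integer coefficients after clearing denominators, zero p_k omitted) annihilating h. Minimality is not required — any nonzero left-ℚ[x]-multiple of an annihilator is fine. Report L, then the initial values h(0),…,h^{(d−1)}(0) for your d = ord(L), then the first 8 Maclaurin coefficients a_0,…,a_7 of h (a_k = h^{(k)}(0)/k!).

L = (5 + 60·x - 84·x^2 - 324·x^3 - 81·x^4) + (8 + 58·x + 18·x^2 - 618·x^3 - 1134·x^4 - 324·x^5)·Dx + (1 - 2·x - 14·x^2 - 54·x^3 - 219·x^4 - 324·x^5 - 108·x^6)·Dx^2  (order 2).
h: a_k = 18, 36, -189, -180, 6147/4, 16821/10, -562869/40, -486891/35, …
ICs: h(0) = 18, h′(0) = 36.

f: a_k = 0, -9, 0, 27, 0, -729/5, 0, 6561/7, …
g: a_k = -2, -2, 1, -1, 5/4, -7/4, 21/8, -33/8, …
L₀ := L_f ⊗_s L_g (sym. prod.), ord ≤ 2.
h₀' ⇒ L via d/dx closure of L₀.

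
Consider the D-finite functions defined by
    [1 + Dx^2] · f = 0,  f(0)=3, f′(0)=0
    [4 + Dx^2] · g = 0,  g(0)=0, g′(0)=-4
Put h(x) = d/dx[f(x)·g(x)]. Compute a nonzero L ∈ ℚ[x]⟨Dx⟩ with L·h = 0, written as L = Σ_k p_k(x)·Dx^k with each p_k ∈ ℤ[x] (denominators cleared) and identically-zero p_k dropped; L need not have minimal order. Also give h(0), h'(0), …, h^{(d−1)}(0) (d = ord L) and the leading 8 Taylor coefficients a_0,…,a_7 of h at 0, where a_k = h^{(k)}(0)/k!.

L = 9 + 10·Dx^2 + Dx^4  (order 4).
h: a_k = -12, 0, 42, 0, -61/2, 0, 547/60, 0, …
ICs: h(0) = -12, h′(0) = 0, h′′(0) = 84, h′′′(0) = 0.

f: a_k = 3, 0, -3/2, 0, 1/8, 0, -1/240, 0, …
g: a_k = 0, -4, 0, 8/3, 0, -8/15, 0, 16/315, …
h₀=f·g: eliminate ⇒ L₀, order ≤ 2·2.
h=h₀': d/dx-closure on L₀ ⇒ L.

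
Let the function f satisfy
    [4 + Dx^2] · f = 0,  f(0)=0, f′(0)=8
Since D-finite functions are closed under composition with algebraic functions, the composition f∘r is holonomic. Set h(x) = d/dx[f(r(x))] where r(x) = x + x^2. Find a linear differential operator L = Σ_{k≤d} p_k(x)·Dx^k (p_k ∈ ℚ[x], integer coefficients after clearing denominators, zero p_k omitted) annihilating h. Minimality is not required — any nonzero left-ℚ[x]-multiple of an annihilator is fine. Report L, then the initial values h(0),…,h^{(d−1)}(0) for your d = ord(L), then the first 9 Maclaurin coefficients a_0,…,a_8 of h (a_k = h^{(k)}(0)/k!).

f: a_k = 0, 8, 0, -16/3, 0, 16/15, 0, -32/315, 0, …
L₀ from L_f via x↦r, Dx↦r'^{-1}Dx.
Differentiate: ansatz ord ≤ ord L₀ ⇒ L.
L = (16 + 32·x + 96·x^2 + 128·x^3 + 64·x^4) + (-6 - 12·x)·Dx + (1 + 4·x + 4·x^2)·Dx^2  (order 2).
h: a_k = 8, 16, -16, -64, -224/3, 0, 3328/45, 3584/45, 9088/315, …
ICs: h(0) = 8, h′(0) = 16.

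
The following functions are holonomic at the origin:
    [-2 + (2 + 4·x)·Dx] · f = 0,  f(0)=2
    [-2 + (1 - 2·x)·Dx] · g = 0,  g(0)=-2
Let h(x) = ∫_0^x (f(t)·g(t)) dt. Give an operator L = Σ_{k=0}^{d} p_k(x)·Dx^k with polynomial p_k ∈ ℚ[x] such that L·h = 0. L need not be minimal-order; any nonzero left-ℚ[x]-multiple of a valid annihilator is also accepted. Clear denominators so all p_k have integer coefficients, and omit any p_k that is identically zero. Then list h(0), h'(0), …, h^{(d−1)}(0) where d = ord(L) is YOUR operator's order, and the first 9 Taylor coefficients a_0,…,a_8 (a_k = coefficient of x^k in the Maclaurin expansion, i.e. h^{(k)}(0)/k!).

L = (3 + 2·x)·Dx + (-1 + 4·x^2)·Dx^2  (order 2).
h: a_k = 0, -4, -6, -22/3, -23/2, -179/10, -365/12, -1439/28, -2911/32, …
ICs: h(0) = 0, h′(0) = -4.

f: a_k = 2, 2, -1, 1, -5/4, 7/4, -21/8, 33/8, -429/64, …
g: a_k = -2, -4, -8, -16, -32, -64, -128, -256, -512, …
Product ⇒ symmetric product L₀, ord ≤ 1.
Integrate: L := L₀·Dx.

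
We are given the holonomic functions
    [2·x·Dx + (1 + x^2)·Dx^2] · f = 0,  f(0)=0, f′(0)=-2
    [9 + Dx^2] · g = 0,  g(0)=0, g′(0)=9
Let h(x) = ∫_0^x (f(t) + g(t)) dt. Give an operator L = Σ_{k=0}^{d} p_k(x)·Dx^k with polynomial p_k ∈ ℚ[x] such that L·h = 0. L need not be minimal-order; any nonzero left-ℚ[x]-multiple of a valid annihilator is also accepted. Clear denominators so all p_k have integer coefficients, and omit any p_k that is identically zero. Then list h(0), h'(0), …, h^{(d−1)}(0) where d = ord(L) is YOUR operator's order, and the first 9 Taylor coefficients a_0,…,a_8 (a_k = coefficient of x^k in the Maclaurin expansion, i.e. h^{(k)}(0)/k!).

f: a_k = 0, -2, 0, 2/3, 0, -2/5, 0, 2/7, 0, …
g: a_k = 0, 9, 0, -27/2, 0, 243/40, 0, -729/560, 0, …
h₀=f+g: left-lcm gives L₀, ord ≤ 4.
h=∫h₀ ⇒ L = L₀·Dx.
L = (-54·x + 540·x^3 + 162·x^5)·Dx^2 + (63 + 279·x^2 + 297·x^4 + 81·x^6)·Dx^3 + (-6·x + 60·x^3 + 18·x^5)·Dx^4 + (7 + 31·x^2 + 33·x^4 + 9·x^6)·Dx^5  (order 5).
h: a_k = 0, 0, 7/2, 0, -77/24, 0, 227/240, 0, -569/4480, …
ICs: h(0) = 0, h′(0) = 0, h′′(0) = 7, h′′′(0) = 0, h′′′′(0) = -77.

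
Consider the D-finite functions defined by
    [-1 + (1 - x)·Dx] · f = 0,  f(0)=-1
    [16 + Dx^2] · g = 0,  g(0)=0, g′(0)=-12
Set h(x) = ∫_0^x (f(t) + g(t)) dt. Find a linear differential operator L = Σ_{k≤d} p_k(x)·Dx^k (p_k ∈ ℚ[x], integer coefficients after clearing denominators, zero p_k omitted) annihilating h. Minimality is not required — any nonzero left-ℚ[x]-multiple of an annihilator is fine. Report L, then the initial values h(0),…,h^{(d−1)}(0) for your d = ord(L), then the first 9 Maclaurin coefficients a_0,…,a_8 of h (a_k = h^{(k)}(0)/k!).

L = (176 - 256·x + 128·x^2)·Dx + (-144 + 400·x - 384·x^2 + 128·x^3)·Dx^2 + (11 - 16·x + 8·x^2)·Dx^3 + (-9 + 25·x - 24·x^2 + 8·x^3)·Dx^4  (order 4).
h: a_k = 0, -1, -13/2, -1/3, 31/4, -1/5, -133/30, -1/7, 919/840, …
ICs: h(0) = 0, h′(0) = -1, h′′(0) = -13, h′′′(0) = -2.

f: a_k = -1, -1, -1, -1, -1, -1, -1, -1, -1, …
g: a_k = 0, -12, 0, 32, 0, -128/5, 0, 1024/105, 0, …
h₀=f+g: left-lcm gives L₀, ord ≤ 3.
h=∫₀ˣh₀: take L = L₀·Dx.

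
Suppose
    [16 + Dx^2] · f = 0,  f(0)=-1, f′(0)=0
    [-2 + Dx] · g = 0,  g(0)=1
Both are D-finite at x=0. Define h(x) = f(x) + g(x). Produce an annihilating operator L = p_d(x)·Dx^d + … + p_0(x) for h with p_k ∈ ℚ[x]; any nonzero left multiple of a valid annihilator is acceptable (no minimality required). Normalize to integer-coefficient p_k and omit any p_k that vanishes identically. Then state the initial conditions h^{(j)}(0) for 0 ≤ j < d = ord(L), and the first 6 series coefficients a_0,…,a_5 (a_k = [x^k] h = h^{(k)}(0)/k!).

f: a_k = -1, 0, 8, 0, -32/3, 0, …
g: a_k = 1, 2, 2, 4/3, 2/3, 4/15, …
Weyl lclm of L_f,L_g ⇒ L₀ (ord ≤ 3).
L = -32 + 16·Dx - 2·Dx^2 + Dx^3  (order 3).
h: a_k = 0, 2, 10, 4/3, -10, 4/15, …
ICs: h(0) = 0, h′(0) = 2, h′′(0) = 20.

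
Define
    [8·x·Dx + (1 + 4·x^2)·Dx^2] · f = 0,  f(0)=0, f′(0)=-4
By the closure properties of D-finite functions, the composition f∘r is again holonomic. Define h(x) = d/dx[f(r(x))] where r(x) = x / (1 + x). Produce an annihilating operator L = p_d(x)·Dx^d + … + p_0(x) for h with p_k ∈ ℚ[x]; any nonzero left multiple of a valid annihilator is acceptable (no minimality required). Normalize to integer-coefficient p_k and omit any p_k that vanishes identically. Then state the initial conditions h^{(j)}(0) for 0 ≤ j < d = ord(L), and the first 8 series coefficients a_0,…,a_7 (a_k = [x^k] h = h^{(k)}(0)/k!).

f: a_k = 0, -4, 0, 16/3, 0, -64/5, 0, 256/7, …
Substitute x→r, Dx→(1/r')Dx; clear ⇒ L₀.
h₀' ⇒ L via d/dx closure of L₀.
L = (2 + 10·x) + (1 + 2·x + 5·x^2)·Dx  (order 1).
h: a_k = -4, 8, 4, -48, 76, 88, -556, 672, …
ICs: h(0) = -4.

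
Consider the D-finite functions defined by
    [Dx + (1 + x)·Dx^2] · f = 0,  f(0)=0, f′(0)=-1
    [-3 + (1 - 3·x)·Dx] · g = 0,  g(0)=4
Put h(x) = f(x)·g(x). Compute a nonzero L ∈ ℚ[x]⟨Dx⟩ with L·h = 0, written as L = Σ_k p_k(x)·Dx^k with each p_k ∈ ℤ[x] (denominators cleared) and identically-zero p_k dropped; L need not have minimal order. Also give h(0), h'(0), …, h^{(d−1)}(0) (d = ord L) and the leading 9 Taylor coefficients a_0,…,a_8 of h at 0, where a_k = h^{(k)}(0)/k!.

f: a_k = 0, -1, 1/2, -1/3, 1/4, -1/5, 1/6, -1/7, 1/8, …
g: a_k = 4, 12, 36, 108, 324, 972, 2916, 8748, 26244, …
Product ⇒ symmetric product L₀, ord ≤ 2.
L = 3 + (5 + 9·x)·Dx + (-1 + 2·x + 3·x^2)·Dx^2  (order 2).
h: a_k = 0, -4, -10, -94/3, -93, -1399/5, -12581/15, -88087/35, -528487/70, …
ICs: h(0) = 0, h′(0) = -4.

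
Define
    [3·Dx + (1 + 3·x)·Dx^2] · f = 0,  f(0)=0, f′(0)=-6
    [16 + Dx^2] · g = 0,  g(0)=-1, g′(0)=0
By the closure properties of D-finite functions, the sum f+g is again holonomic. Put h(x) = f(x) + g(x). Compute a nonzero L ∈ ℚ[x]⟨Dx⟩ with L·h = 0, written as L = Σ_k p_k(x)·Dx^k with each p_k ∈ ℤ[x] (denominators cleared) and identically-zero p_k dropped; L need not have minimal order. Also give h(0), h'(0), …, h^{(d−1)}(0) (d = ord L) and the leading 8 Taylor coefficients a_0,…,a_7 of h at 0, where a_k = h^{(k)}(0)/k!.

L = (1680 + 2304·x + 3456·x^2)·Dx + (272 + 1584·x + 3456·x^2 + 3456·x^3)·Dx^2 + (105 + 144·x + 216·x^2)·Dx^3 + (17 + 99·x + 216·x^2 + 216·x^3)·Dx^4  (order 4).
h: a_k = -1, -6, 17, -18, 179/6, -486/5, 11191/45, -4374/7, …
ICs: h(0) = -1, h′(0) = -6, h′′(0) = 34, h′′′(0) = -108.

f: a_k = 0, -6, 9, -18, 81/2, -486/5, 243, -4374/7, …
g: a_k = -1, 0, 8, 0, -32/3, 0, 256/45, 0, …
Sum ⇒ L₀ = lclm(L_f,L_g) in ℚ(x)⟨Dx⟩.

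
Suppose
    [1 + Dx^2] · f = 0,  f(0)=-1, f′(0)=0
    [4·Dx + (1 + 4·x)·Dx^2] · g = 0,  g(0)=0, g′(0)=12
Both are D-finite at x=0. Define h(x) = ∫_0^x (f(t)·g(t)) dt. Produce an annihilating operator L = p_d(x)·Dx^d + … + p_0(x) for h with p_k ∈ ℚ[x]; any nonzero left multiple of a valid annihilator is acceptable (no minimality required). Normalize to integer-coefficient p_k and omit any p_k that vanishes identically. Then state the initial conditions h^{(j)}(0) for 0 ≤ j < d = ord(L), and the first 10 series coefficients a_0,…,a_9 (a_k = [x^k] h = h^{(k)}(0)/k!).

f: a_k = -1, 0, 1/2, 0, -1/24, 0, 1/720, 0, -1/40320, 0, …
g: a_k = 0, 12, -24, 64, -192, 3072/5, -2048, 49152/7, -24576, 262144/3, …
h₀=f·g: eliminate ⇒ L₀, order ≤ 2·2.
∫: right-multiply L₀ by Dx.
L = (-147 - 144·x - 224·x^2 + 256·x^3 + 256·x^4)·Dx + (-56 - 160·x + 384·x^2 + 512·x^3)·Dx^2 + (-150 - 160·x - 192·x^2 + 512·x^3 + 512·x^4)·Dx^3 + (-56 - 160·x + 384·x^2 + 512·x^3)·Dx^4 + (-3 - 16·x + 32·x^2 + 256·x^3 + 256·x^4)·Dx^5  (order 5).
h: a_k = 0, 0, -6, 8, -29/2, 36, -1943/20, 279, -940403/1120, 706799/270, …
ICs: h(0) = 0, h′(0) = 0, h′′(0) = -12, h′′′(0) = 48, h′′′′(0) = -348.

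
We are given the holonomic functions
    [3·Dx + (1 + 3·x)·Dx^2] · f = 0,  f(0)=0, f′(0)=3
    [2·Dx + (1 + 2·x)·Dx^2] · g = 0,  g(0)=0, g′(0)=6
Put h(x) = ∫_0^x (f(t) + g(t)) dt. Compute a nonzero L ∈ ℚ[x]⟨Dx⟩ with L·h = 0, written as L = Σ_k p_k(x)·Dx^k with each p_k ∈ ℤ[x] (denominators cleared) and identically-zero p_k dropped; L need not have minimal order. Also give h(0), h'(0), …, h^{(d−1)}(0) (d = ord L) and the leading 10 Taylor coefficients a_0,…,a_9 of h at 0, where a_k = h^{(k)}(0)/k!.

f: a_k = 0, 3, -9/2, 9, -81/4, 243/5, -243/2, 2187/7, -6561/8, 2187, …
g: a_k = 0, 6, -6, 8, -12, 96/5, -32, 384/7, -96, 512/3, …
Sum ⇒ L₀ = lclm(L_f,L_g) in ℚ(x)⟨Dx⟩.
Integrate: L := L₀·Dx.
L = 12·Dx^2 + (10 + 24·x)·Dx^3 + (1 + 5·x + 6·x^2)·Dx^4  (order 4).
h: a_k = 0, 0, 9/2, -7/2, 17/4, -129/20, 113/10, -307/14, 2571/56, -2443/24, …
ICs: h(0) = 0, h′(0) = 0, h′′(0) = 9, h′′′(0) = -21.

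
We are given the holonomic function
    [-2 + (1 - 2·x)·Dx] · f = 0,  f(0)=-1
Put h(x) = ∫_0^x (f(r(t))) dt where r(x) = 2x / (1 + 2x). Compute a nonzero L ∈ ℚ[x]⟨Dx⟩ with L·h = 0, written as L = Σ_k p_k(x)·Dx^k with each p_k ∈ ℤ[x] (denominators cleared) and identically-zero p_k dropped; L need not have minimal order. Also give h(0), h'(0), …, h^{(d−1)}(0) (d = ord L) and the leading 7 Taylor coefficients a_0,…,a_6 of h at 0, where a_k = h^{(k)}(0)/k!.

L = 4·Dx + (-1 + 4·x^2)·Dx^2  (order 2).
h: a_k = 0, -1, -2, -8/3, -4, -32/5, -32/3, …
ICs: h(0) = 0, h′(0) = -1.

f: a_k = -1, -2, -4, -8, -16, -32, -64, …
h₀=f(r): pull back L_f along r ⇒ L₀.
∫: right-multiply L₀ by Dx.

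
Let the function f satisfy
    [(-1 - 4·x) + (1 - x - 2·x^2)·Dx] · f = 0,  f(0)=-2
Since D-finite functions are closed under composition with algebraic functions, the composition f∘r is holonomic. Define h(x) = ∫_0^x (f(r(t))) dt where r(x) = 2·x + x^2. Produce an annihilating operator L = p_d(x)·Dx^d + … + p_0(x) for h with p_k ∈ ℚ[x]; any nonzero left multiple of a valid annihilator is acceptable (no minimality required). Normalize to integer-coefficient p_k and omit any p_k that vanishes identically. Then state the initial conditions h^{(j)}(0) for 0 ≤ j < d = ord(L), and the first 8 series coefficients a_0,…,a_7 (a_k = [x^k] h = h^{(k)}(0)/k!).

L = (2 + 16·x + 8·x^2)·Dx + (-1 + 3·x + 6·x^2 + 2·x^3)·Dx^2  (order 2).
h: a_k = 0, -2, -2, -26/3, -26, -478/5, -1054/3, -9402/7, …
ICs: h(0) = 0, h′(0) = -2.

f: a_k = -2, -2, -6, -10, -22, -42, -86, -170, …
f∘r: x↦r, Dx↦Dx/r' in L_f ⇒ L₀.
∫: right-multiply L₀ by Dx.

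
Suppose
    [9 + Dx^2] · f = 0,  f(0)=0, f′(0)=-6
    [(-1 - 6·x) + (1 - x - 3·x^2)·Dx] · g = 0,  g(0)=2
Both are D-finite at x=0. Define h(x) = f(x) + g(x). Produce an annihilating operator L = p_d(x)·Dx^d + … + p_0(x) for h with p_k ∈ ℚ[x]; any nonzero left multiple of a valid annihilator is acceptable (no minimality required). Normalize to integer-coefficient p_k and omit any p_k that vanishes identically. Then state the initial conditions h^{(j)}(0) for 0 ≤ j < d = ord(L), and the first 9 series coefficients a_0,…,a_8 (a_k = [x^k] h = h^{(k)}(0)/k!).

L = (-459 - 2916·x - 1539·x^2 - 3888·x^3 - 3645·x^4 - 4374·x^5) + (153 - 153·x - 378·x^2 + 405·x^3 - 2187·x^5 - 2187·x^6)·Dx + (-51 - 324·x - 171·x^2 - 432·x^3 - 405·x^4 - 486·x^5)·Dx^2 + (17 - 17·x - 42·x^2 + 45·x^3 - 243·x^5 - 243·x^6)·Dx^3  (order 3).
h: a_k = 2, -4, 8, 23, 38, 1519/20, 194, 121763/280, 1016, …
ICs: h(0) = 2, h′(0) = -4, h′′(0) = 16.

f: a_k = 0, -6, 0, 9, 0, -81/20, 0, 243/280, 0, …
g: a_k = 2, 2, 8, 14, 38, 80, 194, 434, 1016, …
Sum ⇒ L₀ = lclm(L_f,L_g) in ℚ(x)⟨Dx⟩.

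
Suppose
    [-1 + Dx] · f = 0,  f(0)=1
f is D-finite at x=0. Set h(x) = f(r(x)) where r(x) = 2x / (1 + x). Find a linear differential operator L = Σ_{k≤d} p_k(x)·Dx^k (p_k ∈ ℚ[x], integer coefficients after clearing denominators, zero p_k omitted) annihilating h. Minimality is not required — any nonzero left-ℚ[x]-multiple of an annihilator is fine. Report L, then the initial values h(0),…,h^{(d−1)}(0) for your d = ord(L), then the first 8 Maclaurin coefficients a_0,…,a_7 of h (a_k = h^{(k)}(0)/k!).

f: a_k = 1, 1, 1/2, 1/6, 1/24, 1/120, 1/720, 1/5040, …
L₀ from L_f via x↦r, Dx↦r'^{-1}Dx.
L = -2 + (1 + 2·x + x^2)·Dx  (order 1).
h: a_k = 1, 2, 0, -2/3, 2/3, -2/5, 4/45, 10/63, …
ICs: h(0) = 1.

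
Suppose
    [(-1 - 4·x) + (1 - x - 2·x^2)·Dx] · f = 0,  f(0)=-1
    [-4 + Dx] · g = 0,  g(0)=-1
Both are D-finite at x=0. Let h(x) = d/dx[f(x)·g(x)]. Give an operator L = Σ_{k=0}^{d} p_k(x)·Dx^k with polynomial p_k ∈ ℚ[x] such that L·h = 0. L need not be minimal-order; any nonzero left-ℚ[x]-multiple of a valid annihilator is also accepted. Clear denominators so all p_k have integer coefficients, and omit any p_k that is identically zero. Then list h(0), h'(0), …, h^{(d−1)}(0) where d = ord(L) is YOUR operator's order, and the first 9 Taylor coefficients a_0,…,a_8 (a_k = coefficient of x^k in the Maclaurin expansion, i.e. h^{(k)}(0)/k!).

f: a_k = -1, -1, -3, -5, -11, -21, -43, -85, -171, …
g: a_k = -1, -4, -8, -32/3, -32/3, -128/15, -256/45, -1024/315, -512/315, …
Sym-product of L_f,L_g gives L₀ (≤ ord 1).
Derive L from L₀ (diff closure).
L = (30 + 4·x - 72·x^2 + 64·x^4) + (-5 + 5·x + 18·x^2 - 8·x^3 - 16·x^4)·Dx  (order 1).
h: a_k = 5, 30, 107, 916/3, 781, 5662/3, 39703/9, 353064/35, 7150091/315, …
ICs: h(0) = 5.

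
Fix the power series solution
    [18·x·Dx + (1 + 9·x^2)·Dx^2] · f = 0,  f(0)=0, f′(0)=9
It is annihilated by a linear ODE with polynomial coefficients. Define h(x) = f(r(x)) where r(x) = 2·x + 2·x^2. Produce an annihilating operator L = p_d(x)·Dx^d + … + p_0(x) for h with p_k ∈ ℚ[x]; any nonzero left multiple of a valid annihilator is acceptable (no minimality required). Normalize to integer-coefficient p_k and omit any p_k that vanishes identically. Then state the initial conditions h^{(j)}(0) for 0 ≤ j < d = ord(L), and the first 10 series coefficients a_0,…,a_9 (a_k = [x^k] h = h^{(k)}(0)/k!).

f: a_k = 0, 9, 0, -27, 0, 729/5, 0, -6561/7, 0, 6561, …
Change of var in L_f (x↦r) gives L₀.
L = (-2 + 72·x + 288·x^2 + 432·x^3 + 216·x^4)·Dx + (1 + 2·x + 36·x^2 + 144·x^3 + 180·x^4 + 72·x^5)·Dx^2  (order 2).
h: a_k = 0, 18, 18, -216, -648, 20088/5, 23112, -513216/7, -793152, 863136, …
ICs: h(0) = 0, h′(0) = 18.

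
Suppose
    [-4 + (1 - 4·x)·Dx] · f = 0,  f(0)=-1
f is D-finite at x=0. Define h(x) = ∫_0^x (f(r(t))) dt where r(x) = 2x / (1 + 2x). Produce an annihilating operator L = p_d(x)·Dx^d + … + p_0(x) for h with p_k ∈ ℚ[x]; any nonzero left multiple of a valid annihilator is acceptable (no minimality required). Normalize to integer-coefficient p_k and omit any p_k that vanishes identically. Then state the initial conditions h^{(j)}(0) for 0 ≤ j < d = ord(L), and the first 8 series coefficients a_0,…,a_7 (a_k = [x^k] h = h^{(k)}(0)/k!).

L = 8·Dx + (-1 + 4·x + 12·x^2)·Dx^2  (order 2).
h: a_k = 0, -1, -4, -16, -72, -1728/5, -1728, -62208/7, …
ICs: h(0) = 0, h′(0) = -1.

f: a_k = -1, -4, -16, -64, -256, -1024, -4096, -16384, …
L₀ from L_f via x↦r, Dx↦r'^{-1}Dx.
Integrate: L := L₀·Dx.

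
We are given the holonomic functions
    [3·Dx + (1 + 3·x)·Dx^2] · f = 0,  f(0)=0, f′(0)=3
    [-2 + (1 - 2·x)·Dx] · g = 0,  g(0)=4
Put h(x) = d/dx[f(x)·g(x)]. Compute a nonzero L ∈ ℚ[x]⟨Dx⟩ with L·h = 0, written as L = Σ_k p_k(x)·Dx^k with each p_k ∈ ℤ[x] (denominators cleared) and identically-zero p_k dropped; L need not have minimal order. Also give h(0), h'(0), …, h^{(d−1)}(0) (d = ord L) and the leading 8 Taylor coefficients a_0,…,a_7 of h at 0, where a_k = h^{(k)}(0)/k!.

L = 24 + 30·x·Dx + (-1 - x + 6·x^2)·Dx^2  (order 2).
h: a_k = 12, 12, 144, 60, 1122, -1116/5, 41136/5, -260364/35, …
ICs: h(0) = 12, h′(0) = 12.

f: a_k = 0, 3, -9/2, 9, -81/4, 243/5, -243/2, 2187/7, …
g: a_k = 4, 8, 16, 32, 64, 128, 256, 512, …
L₀ := L_f ⊗_s L_g (sym. prod.), ord ≤ 2.
Differentiate: ansatz ord ≤ ord L₀ ⇒ L.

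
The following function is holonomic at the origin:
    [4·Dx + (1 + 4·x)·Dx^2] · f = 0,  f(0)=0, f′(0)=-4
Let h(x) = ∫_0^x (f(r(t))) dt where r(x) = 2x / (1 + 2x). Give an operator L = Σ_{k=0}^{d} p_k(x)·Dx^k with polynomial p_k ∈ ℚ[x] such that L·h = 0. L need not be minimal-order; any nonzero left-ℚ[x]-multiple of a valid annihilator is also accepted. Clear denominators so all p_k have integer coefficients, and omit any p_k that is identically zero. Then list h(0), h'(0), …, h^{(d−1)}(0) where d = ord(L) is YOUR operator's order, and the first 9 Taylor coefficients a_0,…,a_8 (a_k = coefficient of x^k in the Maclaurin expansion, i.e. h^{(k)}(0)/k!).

f: a_k = 0, -4, 8, -64/3, 64, -1024/5, 2048/3, -16384/7, 8192, …
h₀=f(r): pull back L_f along r ⇒ L₀.
∫: right-multiply L₀ by Dx.
L = (12 + 40·x)·Dx^2 + (1 + 12·x + 20·x^2)·Dx^3  (order 3).
h: a_k = 0, 0, -4, 16, -248/3, 2496/5, -49984/15, 23808, -1249984/7, …
ICs: h(0) = 0, h′(0) = 0, h′′(0) = -8.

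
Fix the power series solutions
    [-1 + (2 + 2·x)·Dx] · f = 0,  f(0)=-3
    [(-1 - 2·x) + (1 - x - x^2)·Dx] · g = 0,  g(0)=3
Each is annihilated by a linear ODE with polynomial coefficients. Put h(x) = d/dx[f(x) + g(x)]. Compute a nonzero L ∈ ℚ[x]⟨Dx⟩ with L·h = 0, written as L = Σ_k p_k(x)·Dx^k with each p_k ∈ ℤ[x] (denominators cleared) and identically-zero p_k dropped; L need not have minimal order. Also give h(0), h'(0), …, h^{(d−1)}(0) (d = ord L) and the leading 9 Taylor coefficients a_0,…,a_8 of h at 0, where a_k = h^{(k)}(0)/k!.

L = (-48 - 138·x - 156·x^2 - 84·x^3 - 30·x^4) + (-69 - 336·x - 615·x^2 - 576·x^3 - 321·x^4 - 90·x^5)·Dx + (18 + 42·x + 6·x^2 - 82·x^3 - 126·x^4 - 82·x^5 - 20·x^6)·Dx^2  (order 2).
h: a_k = 3/2, 51/4, 423/16, 1935/32, 30615/256, 119997/512, 902475/2048, 3343623/4096, 97301655/65536, …
ICs: h(0) = 3/2, h′(0) = 51/4.

f: a_k = -3, -3/2, 3/8, -3/16, 15/128, -21/256, 63/1024, -99/2048, 1287/32768, …
g: a_k = 3, 3, 6, 9, 15, 24, 39, 63, 102, …
Sum ⇒ L₀ = lclm(L_f,L_g) in ℚ(x)⟨Dx⟩.
Derive L from L₀ (diff closure).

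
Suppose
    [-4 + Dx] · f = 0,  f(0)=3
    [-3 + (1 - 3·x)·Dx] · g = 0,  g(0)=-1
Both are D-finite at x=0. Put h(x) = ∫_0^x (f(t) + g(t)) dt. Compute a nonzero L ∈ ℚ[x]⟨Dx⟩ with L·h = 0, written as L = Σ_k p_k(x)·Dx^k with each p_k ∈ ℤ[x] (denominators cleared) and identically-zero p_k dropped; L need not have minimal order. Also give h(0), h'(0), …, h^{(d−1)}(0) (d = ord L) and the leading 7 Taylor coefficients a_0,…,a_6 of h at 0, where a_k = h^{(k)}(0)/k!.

L = (24 + 144·x)·Dx + (-2 - 96·x + 144·x^2)·Dx^2 + (-1 + 15·x - 36·x^2)·Dx^3  (order 3).
h: a_k = 0, 2, 9/2, 5, 5/4, -49/5, -1087/30, …
ICs: h(0) = 0, h′(0) = 2, h′′(0) = 9.

f: a_k = 3, 12, 24, 32, 32, 128/5, 256/15, …
g: a_k = -1, -3, -9, -27, -81, -243, -729, …
Weyl lclm of L_f,L_g ⇒ L₀ (ord ≤ 2).
Integrate: L := L₀·Dx.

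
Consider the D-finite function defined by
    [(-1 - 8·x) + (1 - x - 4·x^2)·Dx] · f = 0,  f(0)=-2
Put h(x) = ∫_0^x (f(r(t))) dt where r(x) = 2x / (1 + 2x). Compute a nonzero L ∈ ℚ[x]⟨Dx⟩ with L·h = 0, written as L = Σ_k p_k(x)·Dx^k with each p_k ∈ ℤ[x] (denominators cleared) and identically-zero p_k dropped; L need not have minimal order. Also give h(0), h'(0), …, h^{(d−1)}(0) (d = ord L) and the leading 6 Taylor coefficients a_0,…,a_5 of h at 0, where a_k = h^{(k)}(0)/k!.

f: a_k = -2, -2, -10, -18, -58, -130, …
Change of var in L_f (x↦r) gives L₀.
h=∫₀ˣh₀: take L = L₀·Dx.
L = (2 + 36·x)·Dx + (-1 - 4·x + 12·x^2 + 32·x^3)·Dx^2  (order 2).
h: a_k = 0, -2, -2, -32/3, 0, -512/5, …
ICs: h(0) = 0, h′(0) = -2.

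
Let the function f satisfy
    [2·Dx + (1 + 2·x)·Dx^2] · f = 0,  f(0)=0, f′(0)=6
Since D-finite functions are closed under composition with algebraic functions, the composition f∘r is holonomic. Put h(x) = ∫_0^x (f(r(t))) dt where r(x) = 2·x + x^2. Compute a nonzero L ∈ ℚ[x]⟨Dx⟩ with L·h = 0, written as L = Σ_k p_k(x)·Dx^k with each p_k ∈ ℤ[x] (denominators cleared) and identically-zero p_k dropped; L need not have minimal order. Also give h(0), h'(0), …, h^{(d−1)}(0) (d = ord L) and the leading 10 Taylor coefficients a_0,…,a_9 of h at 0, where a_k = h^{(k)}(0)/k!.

f: a_k = 0, 6, -6, 8, -12, 96/5, -32, 384/7, -96, 512/3, …
h₀=f(r): pull back L_f along r ⇒ L₀.
∫: right-multiply L₀ by Dx.
L = (3 + 4·x + 2·x^2)·Dx^2 + (1 + 5·x + 6·x^2 + 2·x^3)·Dx^3  (order 3).
h: a_k = 0, 0, 6, -6, 10, -102/5, 232/5, -792/7, 2028/7, -2308/3, …
ICs: h(0) = 0, h′(0) = 0, h′′(0) = 12.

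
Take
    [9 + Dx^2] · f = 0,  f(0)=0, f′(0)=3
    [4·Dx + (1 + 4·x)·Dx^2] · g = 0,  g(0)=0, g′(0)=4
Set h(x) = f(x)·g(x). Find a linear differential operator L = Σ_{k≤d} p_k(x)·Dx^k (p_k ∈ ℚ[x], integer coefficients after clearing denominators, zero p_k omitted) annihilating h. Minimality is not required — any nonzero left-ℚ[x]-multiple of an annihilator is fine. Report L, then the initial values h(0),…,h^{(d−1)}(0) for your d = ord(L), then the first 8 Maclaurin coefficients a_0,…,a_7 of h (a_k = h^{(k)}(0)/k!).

f: a_k = 0, 3, 0, -9/2, 0, 81/40, 0, -243/560, …
g: a_k = 0, 4, -8, 64/3, -64, 1024/5, -2048/3, 16384/7, …
L₀ := L_f ⊗_s L_g (sym. prod.), ord ≤ 4.
L = (-2043 - 1296·x + 44064·x^2 + 186624·x^3 + 186624·x^4) + (72 + 5472·x + 31104·x^2 + 41472·x^3)·Dx + (-182 + 864·x + 12096·x^2 + 41472·x^3 + 41472·x^4)·Dx^2 + (8 + 608·x + 3456·x^2 + 4608·x^3)·Dx^3 + (5 + 112·x + 800·x^2 + 2304·x^3 + 2304·x^4)·Dx^4  (order 4).
h: a_k = 0, 0, 12, -24, 46, -156, 1053/2, -8881/5, …
ICs: h(0) = 0, h′(0) = 0, h′′(0) = 24, h′′′(0) = -144.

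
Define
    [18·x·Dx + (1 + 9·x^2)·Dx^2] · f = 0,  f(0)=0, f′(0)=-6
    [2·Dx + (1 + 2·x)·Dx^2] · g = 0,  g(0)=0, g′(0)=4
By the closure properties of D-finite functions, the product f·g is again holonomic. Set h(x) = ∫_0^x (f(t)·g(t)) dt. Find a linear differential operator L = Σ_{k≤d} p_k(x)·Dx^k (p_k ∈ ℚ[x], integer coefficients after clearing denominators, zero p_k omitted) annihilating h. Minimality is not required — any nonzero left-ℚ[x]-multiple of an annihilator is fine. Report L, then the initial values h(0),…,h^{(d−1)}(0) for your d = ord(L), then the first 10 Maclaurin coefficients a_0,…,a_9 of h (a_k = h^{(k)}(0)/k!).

f: a_k = 0, -6, 0, 18, 0, -486/5, 0, 4374/7, 0, -4374, …
g: a_k = 0, 4, -4, 16/3, -8, 64/5, -64/3, 256/7, -64, 1024/9, …
h₀=f·g: eliminate ⇒ L₀, order ≤ 2·2.
h=∫h₀ ⇒ L = L₀·Dx.
L = (792 + 3024·x + 22680·x^2 + 102384·x^3 + 174960·x^4 + 151632·x^5 + 104976·x^7)·Dx^2 + (332 + 4752·x + 28908·x^2 + 127008·x^3 + 351216·x^4 + 542376·x^5 + 408240·x^6 + 157464·x^7 + 367416·x^8)·Dx^3 + (44 + 916·x + 6696·x^2 + 27252·x^3 + 85860·x^4 + 193428·x^5 + 279936·x^6 + 224532·x^7 + 157464·x^8 + 209952·x^9)·Dx^4 + (10 + 76·x + 418·x^2 + 1728·x^3 + 5391·x^4 + 12960·x^5 + 24948·x^6 + 34992·x^7 + 29889·x^8 + 26244·x^9 + 26244·x^10)·Dx^5  (order 5).
h: a_k = 0, 0, 0, -8, 6, 8, -4, -264/5, 233/5, 664/3, …
ICs: h(0) = 0, h′(0) = 0, h′′(0) = 0, h′′′(0) = -48, h′′′′(0) = 144.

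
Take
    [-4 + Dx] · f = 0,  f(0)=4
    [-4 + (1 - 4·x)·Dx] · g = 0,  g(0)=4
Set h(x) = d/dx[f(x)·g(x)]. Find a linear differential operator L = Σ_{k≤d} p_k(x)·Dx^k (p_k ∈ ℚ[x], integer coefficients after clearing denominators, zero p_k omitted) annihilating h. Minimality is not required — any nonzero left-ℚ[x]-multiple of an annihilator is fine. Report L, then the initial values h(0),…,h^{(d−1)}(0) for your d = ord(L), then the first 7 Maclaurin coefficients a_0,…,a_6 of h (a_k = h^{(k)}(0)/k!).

L = (10 - 32·x + 32·x^2) + (-1 + 6·x - 8·x^2)·Dx  (order 1).
h: a_k = 128, 1280, 8192, 133120/3, 667648/3, 16031744/15, 44892160/9, …
ICs: h(0) = 128.

f: a_k = 4, 16, 32, 128/3, 128/3, 512/15, 1024/45, …
g: a_k = 4, 16, 64, 256, 1024, 4096, 16384, …
h₀=f·g: eliminate ⇒ L₀, order ≤ 1·1.
h₀' ⇒ L via d/dx closure of L₀.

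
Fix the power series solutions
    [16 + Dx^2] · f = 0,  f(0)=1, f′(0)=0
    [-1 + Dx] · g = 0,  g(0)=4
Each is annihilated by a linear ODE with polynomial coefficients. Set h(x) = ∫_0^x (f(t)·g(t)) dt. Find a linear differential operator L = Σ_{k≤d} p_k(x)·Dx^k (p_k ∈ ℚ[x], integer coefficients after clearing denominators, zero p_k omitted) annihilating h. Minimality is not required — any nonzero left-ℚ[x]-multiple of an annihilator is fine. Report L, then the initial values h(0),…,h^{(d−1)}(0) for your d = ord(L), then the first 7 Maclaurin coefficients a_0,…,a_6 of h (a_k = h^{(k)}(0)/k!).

L = 17·Dx - 2·Dx^2 + Dx^3  (order 3).
h: a_k = 0, 4, 2, -10, -47/6, 161/30, 1121/180, …
ICs: h(0) = 0, h′(0) = 4, h′′(0) = 4.

f: a_k = 1, 0, -8, 0, 32/3, 0, -256/45, …
g: a_k = 4, 4, 2, 2/3, 1/6, 1/30, 1/180, …
Product ⇒ symmetric product L₀, ord ≤ 2.
h=∫₀ˣh₀: take L = L₀·Dx.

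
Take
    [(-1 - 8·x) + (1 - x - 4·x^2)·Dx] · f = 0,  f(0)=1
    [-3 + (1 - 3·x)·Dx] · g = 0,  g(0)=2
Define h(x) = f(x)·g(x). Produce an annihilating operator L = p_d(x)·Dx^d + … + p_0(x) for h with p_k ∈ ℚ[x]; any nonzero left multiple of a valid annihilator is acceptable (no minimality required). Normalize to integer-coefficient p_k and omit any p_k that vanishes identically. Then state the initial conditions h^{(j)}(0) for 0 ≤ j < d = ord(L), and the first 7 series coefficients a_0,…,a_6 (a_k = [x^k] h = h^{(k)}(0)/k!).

f: a_k = 1, 1, 5, 9, 29, 65, 181, …
g: a_k = 2, 6, 18, 54, 162, 486, 1458, …
Sym-product of L_f,L_g gives L₀ (≤ ord 1).
L = (-4 - 2·x + 36·x^2) + (1 - 4·x - x^2 + 12·x^3)·Dx  (order 1).
h: a_k = 2, 8, 34, 120, 418, 1384, 4514, …
ICs: h(0) = 2.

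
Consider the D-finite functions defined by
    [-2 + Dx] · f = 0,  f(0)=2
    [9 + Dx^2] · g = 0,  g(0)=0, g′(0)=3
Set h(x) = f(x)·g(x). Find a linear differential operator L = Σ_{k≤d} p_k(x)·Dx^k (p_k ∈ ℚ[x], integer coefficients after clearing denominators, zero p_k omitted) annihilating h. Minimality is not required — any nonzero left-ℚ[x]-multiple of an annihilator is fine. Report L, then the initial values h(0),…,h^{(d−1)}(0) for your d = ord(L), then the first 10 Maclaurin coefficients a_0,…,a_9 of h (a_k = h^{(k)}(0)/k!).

L = 13 - 4·Dx + Dx^2  (order 2).
h: a_k = 0, 6, 12, 3, -10, -199/20, -23/10, 1483/840, 17/12, 2089/6720, …
ICs: h(0) = 0, h′(0) = 6.

f: a_k = 2, 4, 4, 8/3, 4/3, 8/15, 8/45, 16/315, 4/315, 8/2835, …
g: a_k = 0, 3, 0, -9/2, 0, 81/40, 0, -243/560, 0, 243/4480, …
L₀ := L_f ⊗_s L_g (sym. prod.), ord ≤ 2.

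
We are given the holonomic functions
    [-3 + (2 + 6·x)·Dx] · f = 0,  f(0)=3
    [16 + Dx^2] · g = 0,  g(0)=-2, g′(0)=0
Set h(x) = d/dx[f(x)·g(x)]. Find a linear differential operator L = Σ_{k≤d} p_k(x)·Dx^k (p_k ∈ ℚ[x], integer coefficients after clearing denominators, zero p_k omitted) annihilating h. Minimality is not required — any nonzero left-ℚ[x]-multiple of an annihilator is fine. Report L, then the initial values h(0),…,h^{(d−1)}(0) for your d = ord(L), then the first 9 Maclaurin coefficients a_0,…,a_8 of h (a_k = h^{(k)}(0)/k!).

L = (9613 + 83712·x + 273024·x^2 + 442368·x^3 + 331776·x^4) + (-444 - 5940·x - 20736·x^2 - 20736·x^3)·Dx + (364 + 3720·x + 14796·x^2 + 27648·x^3 + 20736·x^4)·Dx^2  (order 2).
h: a_k = -9, 219/2, 1485/8, -6337/16, -35115/128, 337609/1280, 1817053/5120, -82369729/215040, 214448463/1146880, …
ICs: h(0) = -9, h′(0) = 219/2.

f: a_k = 3, 9/2, -27/8, 81/16, -1215/128, 5103/256, -45927/1024, 216513/2048, -8444007/32768, …
g: a_k = -2, 0, 16, 0, -64/3, 0, 512/45, 0, -1024/315, …
Product ⇒ symmetric product L₀, ord ≤ 2.
Differentiate: ansatz ord ≤ ord L₀ ⇒ L.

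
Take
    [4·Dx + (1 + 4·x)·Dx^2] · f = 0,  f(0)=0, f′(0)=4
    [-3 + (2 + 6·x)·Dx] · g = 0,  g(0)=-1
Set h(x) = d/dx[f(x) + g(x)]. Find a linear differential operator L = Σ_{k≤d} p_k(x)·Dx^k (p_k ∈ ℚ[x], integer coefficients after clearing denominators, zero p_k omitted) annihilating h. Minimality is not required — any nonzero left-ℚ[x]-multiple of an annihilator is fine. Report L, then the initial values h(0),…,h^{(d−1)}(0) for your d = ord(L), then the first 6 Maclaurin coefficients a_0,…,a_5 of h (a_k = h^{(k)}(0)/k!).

f: a_k = 0, 4, -8, 64/3, -64, 1024/5, …
g: a_k = -1, -3/2, 9/8, -27/16, 405/128, -1701/256, …
f+g: L₀ = lclm(L_f,L_g), ord ≤ 2+1.
Differentiate: ansatz ord ≤ ord L₀ ⇒ L.
L = (84 + 144·x) + (101 + 552·x + 720·x^2)·Dx + (10 + 94·x + 288·x^2 + 288·x^3)·Dx^2  (order 2).
h: a_k = 5/2, -55/4, 943/16, -7787/32, 253639/256, -2051225/512, …
ICs: h(0) = 5/2, h′(0) = -55/4.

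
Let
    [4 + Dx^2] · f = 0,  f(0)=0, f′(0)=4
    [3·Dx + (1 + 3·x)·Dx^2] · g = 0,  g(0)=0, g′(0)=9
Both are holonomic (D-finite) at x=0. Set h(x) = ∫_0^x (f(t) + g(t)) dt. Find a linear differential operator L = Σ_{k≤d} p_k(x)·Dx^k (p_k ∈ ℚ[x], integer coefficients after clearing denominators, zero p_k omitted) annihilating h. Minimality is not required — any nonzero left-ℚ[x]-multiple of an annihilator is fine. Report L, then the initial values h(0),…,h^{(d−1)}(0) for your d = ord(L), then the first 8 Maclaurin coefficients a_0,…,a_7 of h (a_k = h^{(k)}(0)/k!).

L = (348 + 144·x + 216·x^2)·Dx^2 + (44 + 180·x + 216·x^2 + 216·x^3)·Dx^3 + (87 + 36·x + 54·x^2)·Dx^4 + (11 + 45·x + 54·x^2 + 54·x^3)·Dx^5  (order 5).
h: a_k = 0, 0, 13/2, -9/2, 73/12, -243/20, 439/18, -729/14, …
ICs: h(0) = 0, h′(0) = 0, h′′(0) = 13, h′′′(0) = -27, h′′′′(0) = 146.

f: a_k = 0, 4, 0, -8/3, 0, 8/15, 0, -16/315, …
g: a_k = 0, 9, -27/2, 27, -243/4, 729/5, -729/2, 6561/7, …
h₀=f+g: left-lcm gives L₀, ord ≤ 4.
∫: right-multiply L₀ by Dx.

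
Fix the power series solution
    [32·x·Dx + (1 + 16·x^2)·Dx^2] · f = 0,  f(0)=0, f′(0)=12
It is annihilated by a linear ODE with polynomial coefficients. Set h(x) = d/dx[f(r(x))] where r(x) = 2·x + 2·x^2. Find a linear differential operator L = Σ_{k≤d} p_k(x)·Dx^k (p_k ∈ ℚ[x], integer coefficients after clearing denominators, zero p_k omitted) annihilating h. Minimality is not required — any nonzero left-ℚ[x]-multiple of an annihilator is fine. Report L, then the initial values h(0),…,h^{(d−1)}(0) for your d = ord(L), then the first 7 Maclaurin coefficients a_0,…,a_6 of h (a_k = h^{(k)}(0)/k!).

L = (-2 + 128·x + 512·x^2 + 768·x^3 + 384·x^4) + (1 + 2·x + 64·x^2 + 256·x^3 + 320·x^4 + 128·x^5)·Dx  (order 1).
h: a_k = 24, 48, -1536, -6144, 90624, 586752, -4915200, …
ICs: h(0) = 24.

f: a_k = 0, 12, 0, -64, 0, 3072/5, 0, …
Change of var in L_f (x↦r) gives L₀.
h=h₀': d/dx-closure on L₀ ⇒ L.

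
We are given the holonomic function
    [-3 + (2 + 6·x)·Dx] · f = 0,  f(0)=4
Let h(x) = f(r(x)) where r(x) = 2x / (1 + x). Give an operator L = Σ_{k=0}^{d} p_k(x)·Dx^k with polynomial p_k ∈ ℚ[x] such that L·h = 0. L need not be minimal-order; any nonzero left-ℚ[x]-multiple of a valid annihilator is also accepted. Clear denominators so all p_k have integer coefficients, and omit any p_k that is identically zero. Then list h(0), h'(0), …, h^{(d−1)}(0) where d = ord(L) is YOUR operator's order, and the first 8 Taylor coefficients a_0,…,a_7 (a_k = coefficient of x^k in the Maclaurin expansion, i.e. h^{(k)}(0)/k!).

f: a_k = 4, 6, -9/2, 27/4, -405/32, 1701/64, -15309/256, 72171/512, …
L₀ from L_f via x↦r, Dx↦r'^{-1}Dx.
L = -3 + (1 + 8·x + 7·x^2)·Dx  (order 1).
h: a_k = 4, 12, -30, 102, -861/2, 4137/2, -42987/4, 234975/4, …
ICs: h(0) = 4.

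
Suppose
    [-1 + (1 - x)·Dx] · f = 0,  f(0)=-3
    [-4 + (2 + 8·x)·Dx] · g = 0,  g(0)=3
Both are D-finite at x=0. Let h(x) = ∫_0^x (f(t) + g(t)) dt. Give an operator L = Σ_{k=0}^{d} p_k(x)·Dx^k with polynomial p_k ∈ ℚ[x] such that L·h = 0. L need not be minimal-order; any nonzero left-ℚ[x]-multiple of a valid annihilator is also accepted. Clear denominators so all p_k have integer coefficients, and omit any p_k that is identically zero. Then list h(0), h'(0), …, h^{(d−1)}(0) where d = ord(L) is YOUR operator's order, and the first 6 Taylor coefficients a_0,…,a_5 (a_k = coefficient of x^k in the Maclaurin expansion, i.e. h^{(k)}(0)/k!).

f: a_k = -3, -3, -3, -3, -3, -3, …
g: a_k = 3, 6, -6, 12, -30, 84, …
L₀ := lclm(L_f,L_g); ord L₀ ≤ 1+1.
∫: right-multiply L₀ by Dx.
L = (-8 - 12·x)·Dx + (6 + 8·x + 36·x^2)·Dx^2 + (1 - 3·x - 22·x^2 + 24·x^3)·Dx^3  (order 3).
h: a_k = 0, 0, 3/2, -3, 9/4, -33/5, …
ICs: h(0) = 0, h′(0) = 0, h′′(0) = 3.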